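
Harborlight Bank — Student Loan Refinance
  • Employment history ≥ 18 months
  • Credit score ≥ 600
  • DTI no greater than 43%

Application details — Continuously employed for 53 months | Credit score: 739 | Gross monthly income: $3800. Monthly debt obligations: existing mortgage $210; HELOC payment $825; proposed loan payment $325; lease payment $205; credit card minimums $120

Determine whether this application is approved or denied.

Denied

Employment 53 ≥ 18 months
Credit score 739 ≥ 600 (meets)
Total monthly debts = (210 + 825 + 325 + 205 + 120) = 1,685. Debt-to-income = 1,685/3,800 = 44.3% — over 43% limit
Fails on DTI.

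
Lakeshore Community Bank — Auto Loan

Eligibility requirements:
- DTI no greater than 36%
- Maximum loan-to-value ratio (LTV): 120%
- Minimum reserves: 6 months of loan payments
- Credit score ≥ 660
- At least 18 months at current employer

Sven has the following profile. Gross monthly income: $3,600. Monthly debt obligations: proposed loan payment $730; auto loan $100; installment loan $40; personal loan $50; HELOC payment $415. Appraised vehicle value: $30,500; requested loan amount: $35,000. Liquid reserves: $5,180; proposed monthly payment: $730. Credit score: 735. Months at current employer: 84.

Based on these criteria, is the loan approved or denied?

Total monthly debts = (730 + 100 + 40 + 50 + 415) = 1,335. DTI: 1,335 ÷ 3,600 = 37.1%, exceeds the 36% cap
LTV = 35,000/30,500 = 114.8% ≤ 120%
Reserves = 5,180/730 = 7.1 months ≥ 6
Credit score 735 ≥ 660 (meets)
Employment 84 ≥ 18 months
Fails on DTI.

Denied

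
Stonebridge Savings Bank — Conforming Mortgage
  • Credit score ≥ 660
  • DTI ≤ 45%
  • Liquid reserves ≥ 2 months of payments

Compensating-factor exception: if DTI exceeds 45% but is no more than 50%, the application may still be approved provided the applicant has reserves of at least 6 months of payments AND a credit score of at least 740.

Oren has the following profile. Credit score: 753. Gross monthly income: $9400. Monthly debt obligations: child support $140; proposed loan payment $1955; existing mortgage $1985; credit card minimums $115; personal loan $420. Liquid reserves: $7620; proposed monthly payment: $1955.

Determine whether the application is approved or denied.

Denied

Credit score 753 ≥ 660 (meets base)
Total debts = (140 + 1,955 + 1,985 + 115 + 420) = 4,615. DTI: 4,615 ÷ 9,400 = 49.1%, over the 45% base limit.
Reserves: 7,620 ÷ 1,955 = 3.9 months (meets 2-month minimum)
49.1% falls in the override range (45%–50%), so the compensating-factor test applies.
Reserves 3.9 < 6 months; credit score 753 ≥ 740.
Compensating-factor requirement not fully met.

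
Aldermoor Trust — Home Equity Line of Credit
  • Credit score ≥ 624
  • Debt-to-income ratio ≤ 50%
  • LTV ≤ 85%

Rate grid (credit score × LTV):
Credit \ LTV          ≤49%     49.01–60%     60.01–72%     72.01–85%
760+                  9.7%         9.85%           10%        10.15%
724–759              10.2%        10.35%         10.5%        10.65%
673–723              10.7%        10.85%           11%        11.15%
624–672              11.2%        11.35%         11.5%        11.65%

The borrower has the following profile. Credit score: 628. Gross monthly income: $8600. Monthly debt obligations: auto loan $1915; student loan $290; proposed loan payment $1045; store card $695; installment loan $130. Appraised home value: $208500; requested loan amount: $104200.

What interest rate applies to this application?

11.35%

Credit score 628 ≥ 624; Total monthly debts = (1,915 + 290 + 1,045 + 695 + 130) = 4,075. DTI: 4,075 ÷ 8,600 = 47.4%, within the 50% cap
LTV = 104,200/208,500 = 50% ≤ 85%
Row: 628 falls in 624–672. Column: 50% falls in 49.01–60%. Rate = 11.35%.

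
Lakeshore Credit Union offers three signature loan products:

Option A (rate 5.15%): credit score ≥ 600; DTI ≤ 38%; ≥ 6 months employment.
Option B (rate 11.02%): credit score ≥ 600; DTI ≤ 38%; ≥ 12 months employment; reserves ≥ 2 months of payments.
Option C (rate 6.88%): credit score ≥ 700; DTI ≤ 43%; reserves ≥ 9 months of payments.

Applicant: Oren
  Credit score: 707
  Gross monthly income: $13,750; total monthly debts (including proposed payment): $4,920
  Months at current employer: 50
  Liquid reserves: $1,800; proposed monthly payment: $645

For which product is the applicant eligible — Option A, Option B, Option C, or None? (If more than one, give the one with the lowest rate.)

Option A

DTI = 4,920/13,750 = 35.8%.
Reserves = 1,800/645 = 2.8 months.
Option A: score 707 ≥ 600; DTI 35.8% ≤ 38%; employment 50 ≥ 6 mo → qualifies.
Option B: score 707 ≥ 600; DTI 35.8% ≤ 38%; employment 50 ≥ 12 mo; reserves 2.8 ≥ 2 mo → qualifies.
Option C: score 707 ≥ 700; DTI 35.8% ≤ 43%; reserves 2.8 < 9 mo → does not qualify.
Qualifying: Option A, Option B. Lowest rate is 5.15% → Option A.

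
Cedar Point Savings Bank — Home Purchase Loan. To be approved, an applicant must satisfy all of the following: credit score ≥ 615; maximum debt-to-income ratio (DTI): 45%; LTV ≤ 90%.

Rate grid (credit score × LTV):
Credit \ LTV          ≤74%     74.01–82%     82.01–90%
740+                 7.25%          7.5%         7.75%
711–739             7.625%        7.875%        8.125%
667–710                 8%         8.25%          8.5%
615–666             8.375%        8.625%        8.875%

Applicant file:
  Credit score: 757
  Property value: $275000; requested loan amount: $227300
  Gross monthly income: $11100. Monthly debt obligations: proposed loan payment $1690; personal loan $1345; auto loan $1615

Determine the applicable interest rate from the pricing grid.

7.75%

Credit score 757 ≥ 615; Total monthly debts = (1,690 + 1,345 + 1,615) = 4,650. DTI: 4,650 ÷ 11,100 = 41.9%, within the 45% cap
LTV = 227,300/275,000 = 82.7% ≤ 90%
Score 757 is in the 740+ band; LTV 82.7% is in the 82.01–90% band → 7.75%.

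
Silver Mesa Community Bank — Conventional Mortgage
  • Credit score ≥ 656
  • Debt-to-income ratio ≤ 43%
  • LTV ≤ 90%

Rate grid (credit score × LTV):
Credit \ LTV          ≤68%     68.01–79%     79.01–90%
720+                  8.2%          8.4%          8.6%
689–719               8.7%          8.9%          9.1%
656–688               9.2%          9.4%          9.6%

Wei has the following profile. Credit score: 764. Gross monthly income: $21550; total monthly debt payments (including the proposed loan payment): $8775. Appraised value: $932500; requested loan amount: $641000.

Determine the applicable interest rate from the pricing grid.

Credit score 764 ≥ 656; DTI: 8,775 ÷ 21,550 = 40.7%, within the 43% cap
LTV: 641,000 ÷ 932,500 = 68.7%, within 90% cap
Row: 764 falls in 720+. Column: 68.7% falls in 68.01–79%. Rate = 8.4%.

8.4%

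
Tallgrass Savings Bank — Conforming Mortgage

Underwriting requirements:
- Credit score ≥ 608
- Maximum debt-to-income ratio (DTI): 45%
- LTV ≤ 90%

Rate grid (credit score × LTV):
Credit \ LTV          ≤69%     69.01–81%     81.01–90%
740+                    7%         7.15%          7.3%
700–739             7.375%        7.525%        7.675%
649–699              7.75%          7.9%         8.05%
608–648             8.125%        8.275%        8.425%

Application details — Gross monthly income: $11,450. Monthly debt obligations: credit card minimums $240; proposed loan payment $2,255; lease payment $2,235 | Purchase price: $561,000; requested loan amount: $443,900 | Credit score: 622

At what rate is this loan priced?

8.275%

Credit score 622 ≥ 608; Total monthly debts = (240 + 2,255 + 2,235) = 4,730. Debt-to-income = 4,730/11,450 = 41.3% — meets 45% limit
LTV: 443,900 ÷ 561,000 = 79.1%, within 90% cap
Row: 622 falls in 608–648. Column: 79.1% falls in 69.01–81%. Rate = 8.275%.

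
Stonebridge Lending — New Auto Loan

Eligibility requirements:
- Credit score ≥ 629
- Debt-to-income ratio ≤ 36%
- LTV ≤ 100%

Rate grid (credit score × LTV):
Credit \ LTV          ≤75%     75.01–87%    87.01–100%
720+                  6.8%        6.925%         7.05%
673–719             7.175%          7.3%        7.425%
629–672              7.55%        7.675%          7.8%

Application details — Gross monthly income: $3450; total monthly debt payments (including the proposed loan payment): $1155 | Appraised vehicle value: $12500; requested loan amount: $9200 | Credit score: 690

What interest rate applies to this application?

Credit score 690 ≥ 629; DTI = 1,155/3,450 = 33.5% ≤ 36%
LTV: 9,200 ÷ 12,500 = 73.6%, within 100% cap
Credit 690 → row 673–719; LTV 73.6% → column ≤75%. Grid cell → 7.175%.

7.175%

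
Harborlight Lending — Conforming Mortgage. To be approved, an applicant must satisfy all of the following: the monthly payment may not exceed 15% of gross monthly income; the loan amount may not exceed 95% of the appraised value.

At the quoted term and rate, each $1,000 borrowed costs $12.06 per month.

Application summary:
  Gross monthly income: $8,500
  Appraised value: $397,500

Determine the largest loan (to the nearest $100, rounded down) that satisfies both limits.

Payment cap: 15% × $8,500 = $1,275/month.
At $12.06 per $1,000, that supports 1,275/12.06 × 1,000 ≈ $105,721 → $105,700.
LTV cap: 95% × $397,500 = $377,625 → $377,600.
Binding constraint: payment-to-income.

$105,700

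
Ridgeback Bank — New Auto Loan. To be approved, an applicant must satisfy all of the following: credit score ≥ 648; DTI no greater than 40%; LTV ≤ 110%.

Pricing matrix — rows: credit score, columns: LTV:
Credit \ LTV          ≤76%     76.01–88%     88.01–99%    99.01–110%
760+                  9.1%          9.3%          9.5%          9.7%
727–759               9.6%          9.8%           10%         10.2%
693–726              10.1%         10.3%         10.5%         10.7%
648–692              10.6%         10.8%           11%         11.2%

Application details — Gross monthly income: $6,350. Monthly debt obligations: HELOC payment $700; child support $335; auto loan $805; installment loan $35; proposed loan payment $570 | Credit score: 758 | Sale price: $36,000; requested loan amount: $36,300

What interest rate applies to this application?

Credit score 758 ≥ 648; Total monthly debts = (700 + 335 + 805 + 35 + 570) = 2,445. DTI = 2,445/6,350 = 38.5% ≤ 40%
Loan-to-value = 36,300/36,000 = 100.8% — pass (110% max)
Score 758 is in the 727–759 band; LTV 100.8% is in the 99.01–110% band → 10.2%.

10.2%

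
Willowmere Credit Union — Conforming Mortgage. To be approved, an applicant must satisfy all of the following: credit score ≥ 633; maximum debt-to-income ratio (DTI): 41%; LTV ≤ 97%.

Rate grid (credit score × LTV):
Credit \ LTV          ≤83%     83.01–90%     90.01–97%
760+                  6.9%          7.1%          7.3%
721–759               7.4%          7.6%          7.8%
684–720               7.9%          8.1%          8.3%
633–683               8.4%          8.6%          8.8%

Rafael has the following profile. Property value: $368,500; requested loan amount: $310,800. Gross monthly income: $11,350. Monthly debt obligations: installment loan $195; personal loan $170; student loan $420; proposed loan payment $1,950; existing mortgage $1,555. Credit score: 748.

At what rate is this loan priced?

7.6%

Credit score 748 ≥ 633; Total monthly debts = (195 + 170 + 420 + 1,950 + 1,555) = 4,290. DTI = 4,290/11,350 = 37.8% ≤ 41%
Loan-to-value = 310,800/368,500 = 84.3% — pass (97% max)
Row: 748 falls in 721–759. Column: 84.3% falls in 83.01–90%. Rate = 7.6%.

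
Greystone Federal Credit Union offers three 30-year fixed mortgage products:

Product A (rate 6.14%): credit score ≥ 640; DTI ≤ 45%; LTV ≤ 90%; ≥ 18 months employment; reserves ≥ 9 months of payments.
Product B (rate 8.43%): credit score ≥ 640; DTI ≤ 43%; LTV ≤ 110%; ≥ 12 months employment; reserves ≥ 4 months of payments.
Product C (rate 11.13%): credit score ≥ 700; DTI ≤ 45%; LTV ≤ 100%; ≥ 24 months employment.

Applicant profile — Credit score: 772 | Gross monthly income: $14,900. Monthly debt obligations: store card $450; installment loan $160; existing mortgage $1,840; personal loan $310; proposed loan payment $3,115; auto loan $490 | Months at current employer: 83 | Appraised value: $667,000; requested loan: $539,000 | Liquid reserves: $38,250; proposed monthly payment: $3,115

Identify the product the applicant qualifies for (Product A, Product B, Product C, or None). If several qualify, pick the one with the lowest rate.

Product A

Total debts = (450 + 160 + 1,840 + 310 + 3,115 + 490) = 6,365; DTI = 6,365/14,900 = 42.7%.
LTV = 539,000/667,000 = 80.8%.
Reserves = 38,250/3,115 = 12.3 months.
Product A: score 772 ≥ 640; DTI 42.7% ≤ 45%; LTV 80.8% ≤ 90%; employment 83 ≥ 18 mo; reserves 12.3 ≥ 9 mo → qualifies.
Product B: score 772 ≥ 640; DTI 42.7% ≤ 43%; LTV 80.8% ≤ 110%; employment 83 ≥ 12 mo; reserves 12.3 ≥ 4 mo → qualifies.
Product C: score 772 ≥ 700; DTI 42.7% ≤ 45%; LTV 80.8% ≤ 100%; employment 83 ≥ 24 mo → qualifies.
Qualifying: Product A, Product B, Product C. Lowest rate is 6.14% → Product A.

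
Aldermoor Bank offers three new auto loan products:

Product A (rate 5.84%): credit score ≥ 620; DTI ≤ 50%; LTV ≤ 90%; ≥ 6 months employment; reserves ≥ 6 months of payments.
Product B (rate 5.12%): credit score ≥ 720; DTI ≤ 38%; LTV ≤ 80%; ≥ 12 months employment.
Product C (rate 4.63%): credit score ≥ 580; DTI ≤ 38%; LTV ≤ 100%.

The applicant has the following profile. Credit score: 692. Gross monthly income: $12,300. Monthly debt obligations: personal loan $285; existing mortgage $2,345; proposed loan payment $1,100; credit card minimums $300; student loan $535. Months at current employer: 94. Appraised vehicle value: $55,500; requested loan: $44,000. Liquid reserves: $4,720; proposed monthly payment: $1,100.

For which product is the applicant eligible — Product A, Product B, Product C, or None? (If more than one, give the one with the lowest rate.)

Total debts = (285 + 2,345 + 1,100 + 300 + 535) = 4,565; DTI = 4,565/12,300 = 37.1%.
LTV = 44,000/55,500 = 79.3%.
Reserves = 4,720/1,100 = 4.3 months.
Product A: score 692 ≥ 620; DTI 37.1% ≤ 50%; LTV 79.3% ≤ 90%; employment 94 ≥ 6 mo; reserves 4.3 < 6 mo → does not qualify.
Product B: score 692 < 720; DTI 37.1% ≤ 38%; LTV 79.3% ≤ 80%; employment 94 ≥ 12 mo → does not qualify.
Product C: score 692 ≥ 580; DTI 37.1% ≤ 38%; LTV 79.3% ≤ 100% → qualifies.

Product C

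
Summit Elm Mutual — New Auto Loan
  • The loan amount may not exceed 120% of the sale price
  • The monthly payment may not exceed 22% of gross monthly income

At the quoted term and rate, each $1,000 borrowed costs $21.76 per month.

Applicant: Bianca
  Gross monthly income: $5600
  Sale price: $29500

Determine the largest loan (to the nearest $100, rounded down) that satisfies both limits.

Payment cap: 22% × $5,600 = $1,232/month.
At $21.76 per $1,000, that supports 1,232/21.76 × 1,000 ≈ $56,617 → $56,600.
LTV cap: 120% × $29,500 = $35,400 → $35,400.
Binding constraint: loan-to-value.

$35,400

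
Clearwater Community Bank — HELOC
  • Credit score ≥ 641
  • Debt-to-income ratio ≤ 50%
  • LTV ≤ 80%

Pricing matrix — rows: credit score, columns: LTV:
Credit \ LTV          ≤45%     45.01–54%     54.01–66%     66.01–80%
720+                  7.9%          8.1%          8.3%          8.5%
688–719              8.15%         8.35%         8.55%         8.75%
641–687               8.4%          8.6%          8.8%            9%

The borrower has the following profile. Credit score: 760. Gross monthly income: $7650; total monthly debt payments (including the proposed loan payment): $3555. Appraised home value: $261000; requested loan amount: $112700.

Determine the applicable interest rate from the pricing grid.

7.9%

Credit score 760 ≥ 641; Debt-to-income = 3,555/7,650 = 46.5% — meets 50% limit
LTV: 112,700 ÷ 261,000 = 43.2%, within 80% cap
Credit 760 → row 720+; LTV 43.2% → column ≤45%. Grid cell → 7.9%.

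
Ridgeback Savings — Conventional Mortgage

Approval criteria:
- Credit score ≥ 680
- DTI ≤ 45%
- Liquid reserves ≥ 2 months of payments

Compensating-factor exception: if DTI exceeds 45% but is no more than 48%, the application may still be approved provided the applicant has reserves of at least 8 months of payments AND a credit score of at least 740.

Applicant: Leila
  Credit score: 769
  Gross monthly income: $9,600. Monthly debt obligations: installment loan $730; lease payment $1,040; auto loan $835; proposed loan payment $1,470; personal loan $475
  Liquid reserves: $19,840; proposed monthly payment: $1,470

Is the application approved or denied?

Approved

Credit score 769 ≥ 680 (meets base)
Total debts = (730 + 1,040 + 835 + 1,470 + 475) = 4,550. DTI: 4,550 ÷ 9,600 = 47.4%, over the 45% base limit.
Reserves = 19,840/1,470 = 13.5 months ≥ 2
DTI 47.4% is within the 45%–48% exception band; checking compensating factors.
Reserves 13.5 ≥ 8 months; credit score 769 ≥ 740.
Both compensating conditions met → exception applies.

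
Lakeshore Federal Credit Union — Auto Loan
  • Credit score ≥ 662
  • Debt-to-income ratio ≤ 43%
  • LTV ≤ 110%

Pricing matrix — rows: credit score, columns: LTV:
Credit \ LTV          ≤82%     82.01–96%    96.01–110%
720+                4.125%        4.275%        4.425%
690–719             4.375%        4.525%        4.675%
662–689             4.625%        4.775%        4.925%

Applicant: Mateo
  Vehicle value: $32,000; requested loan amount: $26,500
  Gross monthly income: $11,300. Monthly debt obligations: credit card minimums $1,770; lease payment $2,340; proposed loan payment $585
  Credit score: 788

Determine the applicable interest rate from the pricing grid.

Credit score 788 ≥ 662; Total monthly debts = (1,770 + 2,340 + 585) = 4,695. DTI = 4,695/11,300 = 41.5% ≤ 43%
Loan-to-value = 26,500/32,000 = 82.8% — pass (110% max)
Score 788 is in the 720+ band; LTV 82.8% is in the 82.01–96% band → 4.275%.

4.275%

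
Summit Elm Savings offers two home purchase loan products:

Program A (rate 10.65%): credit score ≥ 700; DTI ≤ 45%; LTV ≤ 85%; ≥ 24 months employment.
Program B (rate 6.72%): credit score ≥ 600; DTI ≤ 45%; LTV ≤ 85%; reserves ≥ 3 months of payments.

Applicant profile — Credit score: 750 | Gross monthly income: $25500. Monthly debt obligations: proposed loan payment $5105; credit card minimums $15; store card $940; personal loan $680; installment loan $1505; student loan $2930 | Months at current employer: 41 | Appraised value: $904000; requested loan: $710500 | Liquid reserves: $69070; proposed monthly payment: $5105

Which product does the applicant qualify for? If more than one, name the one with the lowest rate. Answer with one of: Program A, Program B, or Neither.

Program B

Total debts = (5,105 + 15 + 940 + 680 + 1,505 + 2,930) = 11,175; DTI = 11,175/25,500 = 43.8%.
LTV = 710,500/904,000 = 78.6%.
Reserves = 69,070/5,105 = 13.5 months.
Program A: score 750 ≥ 700; DTI 43.8% ≤ 45%; LTV 78.6% ≤ 85%; employment 41 ≥ 24 mo → qualifies.
Program B: score 750 ≥ 600; DTI 43.8% ≤ 45%; LTV 78.6% ≤ 85%; reserves 13.5 ≥ 3 mo → qualifies.
Qualifying: Program A, Program B. Lowest rate is 6.72% → Program B.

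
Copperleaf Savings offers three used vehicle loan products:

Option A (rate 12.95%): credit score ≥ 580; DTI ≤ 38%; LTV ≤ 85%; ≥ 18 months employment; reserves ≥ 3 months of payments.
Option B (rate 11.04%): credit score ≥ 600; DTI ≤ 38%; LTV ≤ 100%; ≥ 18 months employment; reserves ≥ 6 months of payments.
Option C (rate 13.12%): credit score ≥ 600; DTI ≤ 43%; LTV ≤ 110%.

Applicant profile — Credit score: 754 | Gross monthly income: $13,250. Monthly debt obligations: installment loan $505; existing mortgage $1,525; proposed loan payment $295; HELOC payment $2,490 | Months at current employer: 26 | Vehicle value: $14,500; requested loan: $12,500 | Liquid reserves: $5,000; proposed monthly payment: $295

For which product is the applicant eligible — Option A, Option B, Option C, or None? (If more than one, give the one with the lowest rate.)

Option B

Total debts = (505 + 1,525 + 295 + 2,490) = 4,815; DTI = 4,815/13,250 = 36.3%.
LTV = 12,500/14,500 = 86.2%.
Reserves = 5,000/295 = 16.9 months.
Option A: score 754 ≥ 580; DTI 36.3% ≤ 38%; LTV 86.2% > 85%; employment 26 ≥ 18 mo; reserves 16.9 ≥ 3 mo → does not qualify.
Option B: score 754 ≥ 600; DTI 36.3% ≤ 38%; LTV 86.2% ≤ 100%; employment 26 ≥ 18 mo; reserves 16.9 ≥ 6 mo → qualifies.
Option C: score 754 ≥ 600; DTI 36.3% ≤ 43%; LTV 86.2% ≤ 110% → qualifies.
Qualifying: Option B, Option C. Lowest rate is 11.04% → Option B.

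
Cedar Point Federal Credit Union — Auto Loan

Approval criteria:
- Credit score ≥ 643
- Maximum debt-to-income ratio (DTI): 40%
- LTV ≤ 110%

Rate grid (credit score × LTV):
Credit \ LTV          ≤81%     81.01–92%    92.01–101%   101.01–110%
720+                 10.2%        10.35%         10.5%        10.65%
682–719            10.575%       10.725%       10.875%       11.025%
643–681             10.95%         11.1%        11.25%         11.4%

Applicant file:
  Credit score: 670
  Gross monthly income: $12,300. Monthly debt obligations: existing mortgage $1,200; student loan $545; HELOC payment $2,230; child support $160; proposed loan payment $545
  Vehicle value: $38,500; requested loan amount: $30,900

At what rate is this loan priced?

Credit score 670 ≥ 643; Total monthly debts = (1,200 + 545 + 2,230 + 160 + 545) = 4,680. DTI = 4,680/12,300 = 38% ≤ 40%
LTV = 30,900/38,500 = 80.3% ≤ 110%
Credit 670 → row 643–681; LTV 80.3% → column ≤81%. Grid cell → 10.95%.

10.95%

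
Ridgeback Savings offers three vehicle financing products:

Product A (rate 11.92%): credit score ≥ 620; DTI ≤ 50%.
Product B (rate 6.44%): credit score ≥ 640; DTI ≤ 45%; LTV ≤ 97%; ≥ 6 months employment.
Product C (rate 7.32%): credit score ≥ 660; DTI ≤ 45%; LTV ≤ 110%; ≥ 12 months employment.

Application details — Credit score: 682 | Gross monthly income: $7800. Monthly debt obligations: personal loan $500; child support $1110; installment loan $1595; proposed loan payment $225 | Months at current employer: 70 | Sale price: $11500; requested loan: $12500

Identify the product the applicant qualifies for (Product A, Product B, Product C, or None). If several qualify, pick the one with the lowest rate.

Total debts = (500 + 1,110 + 1,595 + 225) = 3,430; DTI = 3,430/7,800 = 44%.
LTV = 12,500/11,500 = 108.7%.
Product A: score 682 ≥ 620; DTI 44% ≤ 50% → qualifies.
Product B: score 682 ≥ 640; DTI 44% ≤ 45%; LTV 108.7% > 97%; employment 70 ≥ 6 mo → does not qualify.
Product C: score 682 ≥ 660; DTI 44% ≤ 45%; LTV 108.7% ≤ 110%; employment 70 ≥ 12 mo → qualifies.
Qualifying: Product A, Product C. Lowest rate is 7.32% → Product C.

Product C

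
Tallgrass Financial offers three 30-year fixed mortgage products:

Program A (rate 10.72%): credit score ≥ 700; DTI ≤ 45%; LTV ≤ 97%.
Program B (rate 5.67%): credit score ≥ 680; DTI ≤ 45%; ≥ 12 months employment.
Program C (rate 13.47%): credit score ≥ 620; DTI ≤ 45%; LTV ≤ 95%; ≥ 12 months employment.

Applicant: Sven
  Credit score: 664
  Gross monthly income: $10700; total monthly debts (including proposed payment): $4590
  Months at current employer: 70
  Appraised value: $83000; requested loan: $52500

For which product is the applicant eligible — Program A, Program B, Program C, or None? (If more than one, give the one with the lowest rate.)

DTI = 4,590/10,700 = 42.9%.
LTV = 52,500/83,000 = 63.3%.
Program A: score 664 < 700; DTI 42.9% ≤ 45%; LTV 63.3% ≤ 97% → does not qualify.
Program B: score 664 < 680; DTI 42.9% ≤ 45%; employment 70 ≥ 12 mo → does not qualify.
Program C: score 664 ≥ 620; DTI 42.9% ≤ 45%; LTV 63.3% ≤ 95%; employment 70 ≥ 12 mo → qualifies.

Program C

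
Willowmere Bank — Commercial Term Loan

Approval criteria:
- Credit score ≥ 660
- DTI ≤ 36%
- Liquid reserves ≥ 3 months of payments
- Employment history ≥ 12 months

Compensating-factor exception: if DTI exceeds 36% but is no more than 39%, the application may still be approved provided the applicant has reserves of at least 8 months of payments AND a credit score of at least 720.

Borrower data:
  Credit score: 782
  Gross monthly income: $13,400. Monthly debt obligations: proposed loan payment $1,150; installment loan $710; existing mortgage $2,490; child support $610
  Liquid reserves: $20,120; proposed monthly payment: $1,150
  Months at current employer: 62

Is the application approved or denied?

Approved

Credit score 782 ≥ 660 (meets base)
Total debts = (1,150 + 710 + 2,490 + 610) = 4,960. DTI: 4,960 ÷ 13,400 = 37%, over the 36% base limit.
Liquid reserves cover 20,120/1,150 = 17.5 months — ≥ 3 required
Employment 62 ≥ 12 months
DTI 37% is within the 36%–39% exception band; checking compensating factors.
Override check — reserves: 17.5 mo (ok); score: 782 (ok).
Both override conditions satisfied; DTI exception granted.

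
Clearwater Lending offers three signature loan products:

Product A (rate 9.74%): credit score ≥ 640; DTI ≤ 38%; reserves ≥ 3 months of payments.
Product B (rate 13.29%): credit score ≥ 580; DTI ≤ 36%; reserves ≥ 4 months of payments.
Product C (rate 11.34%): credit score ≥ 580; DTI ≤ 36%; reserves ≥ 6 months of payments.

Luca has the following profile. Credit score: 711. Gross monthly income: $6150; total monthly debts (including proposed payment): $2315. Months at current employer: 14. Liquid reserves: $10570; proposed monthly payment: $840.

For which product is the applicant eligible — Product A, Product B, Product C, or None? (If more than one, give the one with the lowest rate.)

Product A

DTI = 2,315/6,150 = 37.6%.
Reserves = 10,570/840 = 12.6 months.
Product A: score 711 ≥ 640; DTI 37.6% ≤ 38%; reserves 12.6 ≥ 3 mo → qualifies.
Product B: score 711 ≥ 580; DTI 37.6% > 36%; reserves 12.6 ≥ 4 mo → does not qualify.
Product C: score 711 ≥ 580; DTI 37.6% > 36%; reserves 12.6 ≥ 6 mo → does not qualify.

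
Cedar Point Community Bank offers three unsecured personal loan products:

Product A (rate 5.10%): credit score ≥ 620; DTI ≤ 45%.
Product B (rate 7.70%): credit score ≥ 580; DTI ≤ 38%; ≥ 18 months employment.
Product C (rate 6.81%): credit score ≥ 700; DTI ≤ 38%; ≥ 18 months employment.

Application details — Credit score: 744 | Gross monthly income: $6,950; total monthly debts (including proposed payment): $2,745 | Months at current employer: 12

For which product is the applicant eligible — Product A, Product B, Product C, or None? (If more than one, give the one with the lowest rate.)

Product A

DTI = 2,745/6,950 = 39.5%.
Product A: score 744 ≥ 620; DTI 39.5% ≤ 45% → qualifies.
Product B: score 744 ≥ 580; DTI 39.5% > 38%; employment 12 < 18 mo → does not qualify.
Product C: score 744 ≥ 700; DTI 39.5% > 38%; employment 12 < 18 mo → does not qualify.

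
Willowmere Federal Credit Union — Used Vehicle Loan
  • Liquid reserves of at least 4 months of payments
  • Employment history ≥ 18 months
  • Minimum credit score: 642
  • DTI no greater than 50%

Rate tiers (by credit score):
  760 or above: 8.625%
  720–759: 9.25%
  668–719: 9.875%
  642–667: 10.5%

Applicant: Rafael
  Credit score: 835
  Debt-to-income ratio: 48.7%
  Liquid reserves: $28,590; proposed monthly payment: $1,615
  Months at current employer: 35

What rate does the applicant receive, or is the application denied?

Approved at 8.625%

Credit score 835 ≥ 642 (meets minimum)
Employment 35 ≥ 18 months
Liquid reserves cover 28,590/1,615 = 17.7 months — ≥ 4 required
DTI 48.7% is within the 50% limit
All requirements met. Score 835 falls in the 760 or above tier → 8.625%.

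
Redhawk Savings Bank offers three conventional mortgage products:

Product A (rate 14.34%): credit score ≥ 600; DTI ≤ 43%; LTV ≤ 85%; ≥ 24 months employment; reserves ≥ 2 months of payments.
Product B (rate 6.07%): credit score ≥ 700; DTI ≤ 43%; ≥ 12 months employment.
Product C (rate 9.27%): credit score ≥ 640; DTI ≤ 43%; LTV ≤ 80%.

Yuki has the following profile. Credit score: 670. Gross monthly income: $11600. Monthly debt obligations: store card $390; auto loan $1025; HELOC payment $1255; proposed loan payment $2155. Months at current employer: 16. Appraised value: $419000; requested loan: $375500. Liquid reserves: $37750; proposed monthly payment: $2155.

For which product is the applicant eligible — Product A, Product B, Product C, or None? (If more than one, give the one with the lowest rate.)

None

Total debts = (390 + 1,025 + 1,255 + 2,155) = 4,825; DTI = 4,825/11,600 = 41.6%.
LTV = 375,500/419,000 = 89.6%.
Reserves = 37,750/2,155 = 17.5 months.
Product A: score 670 ≥ 600; DTI 41.6% ≤ 43%; LTV 89.6% > 85%; employment 16 < 24 mo; reserves 17.5 ≥ 2 mo → does not qualify.
Product B: score 670 < 700; DTI 41.6% ≤ 43%; employment 16 ≥ 12 mo → does not qualify.
Product C: score 670 ≥ 640; DTI 41.6% ≤ 43%; LTV 89.6% > 80% → does not qualify.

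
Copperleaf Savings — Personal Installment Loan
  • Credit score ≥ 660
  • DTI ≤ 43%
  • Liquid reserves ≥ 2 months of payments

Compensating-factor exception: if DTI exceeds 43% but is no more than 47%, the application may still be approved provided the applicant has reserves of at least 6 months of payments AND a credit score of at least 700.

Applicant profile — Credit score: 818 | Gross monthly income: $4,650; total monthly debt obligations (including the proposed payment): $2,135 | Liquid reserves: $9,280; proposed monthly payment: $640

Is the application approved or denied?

Approved

Credit score 818 ≥ 660 (meets base)
DTI: 2,135 ÷ 4,650 = 45.9%, over the 43% base limit.
Liquid reserves cover 9,280/640 = 14.5 months — ≥ 2 required
DTI 45.9% is within the 43%–47% exception band; checking compensating factors.
Reserves 14.5 ≥ 6 months; credit score 818 ≥ 700.
Both compensating conditions met → exception applies.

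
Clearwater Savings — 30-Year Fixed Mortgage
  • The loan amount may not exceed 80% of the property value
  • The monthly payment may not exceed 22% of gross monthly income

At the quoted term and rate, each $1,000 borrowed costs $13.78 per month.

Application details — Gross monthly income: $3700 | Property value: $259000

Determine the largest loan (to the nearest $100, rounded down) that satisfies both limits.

$59,000

Payment cap: 22% × $3,700 = $814/month.
At $13.78 per $1,000, that supports 814/13.78 × 1,000 ≈ $59,071 → $59,000.
LTV cap: 80% × $259,000 = $207,200 → $207,200.
Binding constraint: payment-to-income.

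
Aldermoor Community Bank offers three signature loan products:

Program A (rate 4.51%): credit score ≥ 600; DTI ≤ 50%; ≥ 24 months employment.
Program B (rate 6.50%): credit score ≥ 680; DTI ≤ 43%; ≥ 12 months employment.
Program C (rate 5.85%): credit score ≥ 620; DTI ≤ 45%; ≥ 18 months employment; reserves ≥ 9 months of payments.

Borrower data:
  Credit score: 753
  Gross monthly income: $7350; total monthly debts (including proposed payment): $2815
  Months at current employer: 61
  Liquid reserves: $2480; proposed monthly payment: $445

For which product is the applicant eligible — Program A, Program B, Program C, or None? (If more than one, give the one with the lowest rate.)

DTI = 2,815/7,350 = 38.3%.
Reserves = 2,480/445 = 5.6 months.
Program A: score 753 ≥ 600; DTI 38.3% ≤ 50%; employment 61 ≥ 24 mo → qualifies.
Program B: score 753 ≥ 680; DTI 38.3% ≤ 43%; employment 61 ≥ 12 mo → qualifies.
Program C: score 753 ≥ 620; DTI 38.3% ≤ 45%; employment 61 ≥ 18 mo; reserves 5.6 < 9 mo → does not qualify.
Qualifying: Program A, Program B. Lowest rate is 4.51% → Program A.

Program A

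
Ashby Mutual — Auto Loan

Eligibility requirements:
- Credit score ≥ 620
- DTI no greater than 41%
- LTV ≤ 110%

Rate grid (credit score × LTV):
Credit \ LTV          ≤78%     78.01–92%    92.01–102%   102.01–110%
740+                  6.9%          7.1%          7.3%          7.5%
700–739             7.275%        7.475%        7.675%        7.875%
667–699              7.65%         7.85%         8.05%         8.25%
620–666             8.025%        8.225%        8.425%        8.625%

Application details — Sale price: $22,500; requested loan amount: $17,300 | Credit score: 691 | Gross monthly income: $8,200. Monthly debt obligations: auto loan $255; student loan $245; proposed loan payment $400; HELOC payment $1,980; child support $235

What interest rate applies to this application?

Credit score 691 ≥ 620; Total monthly debts = (255 + 245 + 400 + 1,980 + 235) = 3,115. DTI = 3,115/8,200 = 38% ≤ 41%
LTV: 17,300 ÷ 22,500 = 76.9%, within 110% cap
Row: 691 falls in 667–699. Column: 76.9% falls in ≤78%. Rate = 7.65%.

7.65%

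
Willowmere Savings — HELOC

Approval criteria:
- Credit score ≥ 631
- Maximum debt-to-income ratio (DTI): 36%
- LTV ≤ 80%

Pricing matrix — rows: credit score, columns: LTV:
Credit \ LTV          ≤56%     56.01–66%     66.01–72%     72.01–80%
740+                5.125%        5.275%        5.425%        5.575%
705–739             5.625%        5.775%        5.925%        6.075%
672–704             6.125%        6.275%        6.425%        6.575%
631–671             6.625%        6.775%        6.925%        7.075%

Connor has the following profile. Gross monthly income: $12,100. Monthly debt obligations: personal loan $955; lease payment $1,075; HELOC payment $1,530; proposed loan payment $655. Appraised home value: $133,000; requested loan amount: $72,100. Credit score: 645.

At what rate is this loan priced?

6.625%

Credit score 645 ≥ 631; Total monthly debts = (955 + 1,075 + 1,530 + 655) = 4,215. Debt-to-income = 4,215/12,100 = 34.8% — meets 36% limit
Loan-to-value = 72,100/133,000 = 54.2% — pass (80% max)
Row: 645 falls in 631–671. Column: 54.2% falls in ≤56%. Rate = 6.625%.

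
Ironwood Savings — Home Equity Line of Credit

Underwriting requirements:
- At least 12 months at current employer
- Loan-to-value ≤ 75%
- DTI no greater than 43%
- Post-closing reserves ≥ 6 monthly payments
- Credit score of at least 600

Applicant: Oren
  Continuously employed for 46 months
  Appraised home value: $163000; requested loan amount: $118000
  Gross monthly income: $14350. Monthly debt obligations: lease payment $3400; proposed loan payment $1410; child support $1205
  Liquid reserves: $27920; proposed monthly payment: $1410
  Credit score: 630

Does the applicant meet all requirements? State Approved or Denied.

Employment 46 ≥ 12 months
LTV: 118,000 ÷ 163,000 = 72.4%, within 75% cap
Total monthly debts = (3,400 + 1,410 + 1,205) = 6,015. DTI = 6,015/14,350 = 41.9% ≤ 43%
Reserves: 27,920 ÷ 1,410 = 19.8 months (meets 6-month minimum)
Credit score 630 ≥ 600 (meets)
All criteria satisfied.

Approved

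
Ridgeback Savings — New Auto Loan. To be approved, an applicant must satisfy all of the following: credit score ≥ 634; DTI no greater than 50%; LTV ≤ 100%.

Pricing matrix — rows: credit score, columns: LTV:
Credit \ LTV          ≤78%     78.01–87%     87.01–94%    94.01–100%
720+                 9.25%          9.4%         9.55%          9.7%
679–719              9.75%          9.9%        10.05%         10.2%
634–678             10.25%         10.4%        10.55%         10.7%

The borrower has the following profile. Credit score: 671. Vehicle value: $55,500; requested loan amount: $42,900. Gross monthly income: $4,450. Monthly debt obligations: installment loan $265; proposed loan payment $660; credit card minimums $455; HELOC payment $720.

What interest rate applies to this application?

10.25%

Credit score 671 ≥ 634; Total monthly debts = (265 + 660 + 455 + 720) = 2,100. Debt-to-income = 2,100/4,450 = 47.2% — meets 50% limit
LTV: 42,900 ÷ 55,500 = 77.3%, within 100% cap
Row: 671 falls in 634–678. Column: 77.3% falls in ≤78%. Rate = 10.25%.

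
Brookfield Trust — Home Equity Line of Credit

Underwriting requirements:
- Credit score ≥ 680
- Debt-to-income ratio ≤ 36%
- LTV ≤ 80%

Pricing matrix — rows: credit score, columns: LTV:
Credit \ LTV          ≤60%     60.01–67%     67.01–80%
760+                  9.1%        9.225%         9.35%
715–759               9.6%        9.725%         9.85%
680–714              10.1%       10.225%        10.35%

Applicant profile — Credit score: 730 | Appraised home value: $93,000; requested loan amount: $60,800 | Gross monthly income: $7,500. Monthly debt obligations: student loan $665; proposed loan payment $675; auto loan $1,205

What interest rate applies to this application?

Credit score 730 ≥ 680; Total monthly debts = (665 + 675 + 1,205) = 2,545. Debt-to-income = 2,545/7,500 = 33.9% — meets 36% limit
Loan-to-value = 60,800/93,000 = 65.4% — pass (80% max)
Score 730 is in the 715–759 band; LTV 65.4% is in the 60.01–67% band → 9.725%.

9.725%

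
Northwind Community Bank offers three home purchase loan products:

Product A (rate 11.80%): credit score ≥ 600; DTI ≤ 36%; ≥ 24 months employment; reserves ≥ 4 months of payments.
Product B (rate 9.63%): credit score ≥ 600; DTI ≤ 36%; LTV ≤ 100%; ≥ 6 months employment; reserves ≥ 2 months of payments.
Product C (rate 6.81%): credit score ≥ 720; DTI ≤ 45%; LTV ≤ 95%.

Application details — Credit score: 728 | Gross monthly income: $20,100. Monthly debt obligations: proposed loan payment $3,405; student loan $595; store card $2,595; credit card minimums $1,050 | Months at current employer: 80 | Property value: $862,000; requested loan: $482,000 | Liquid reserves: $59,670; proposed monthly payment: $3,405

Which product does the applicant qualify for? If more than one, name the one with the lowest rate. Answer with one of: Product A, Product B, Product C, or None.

Product C

Total debts = (3,405 + 595 + 2,595 + 1,050) = 7,645; DTI = 7,645/20,100 = 38%.
LTV = 482,000/862,000 = 55.9%.
Reserves = 59,670/3,405 = 17.5 months.
Product A: score 728 ≥ 600; DTI 38% > 36%; employment 80 ≥ 24 mo; reserves 17.5 ≥ 4 mo → does not qualify.
Product B: score 728 ≥ 600; DTI 38% > 36%; LTV 55.9% ≤ 100%; employment 80 ≥ 6 mo; reserves 17.5 ≥ 2 mo → does not qualify.
Product C: score 728 ≥ 720; DTI 38% ≤ 45%; LTV 55.9% ≤ 95% → qualifies.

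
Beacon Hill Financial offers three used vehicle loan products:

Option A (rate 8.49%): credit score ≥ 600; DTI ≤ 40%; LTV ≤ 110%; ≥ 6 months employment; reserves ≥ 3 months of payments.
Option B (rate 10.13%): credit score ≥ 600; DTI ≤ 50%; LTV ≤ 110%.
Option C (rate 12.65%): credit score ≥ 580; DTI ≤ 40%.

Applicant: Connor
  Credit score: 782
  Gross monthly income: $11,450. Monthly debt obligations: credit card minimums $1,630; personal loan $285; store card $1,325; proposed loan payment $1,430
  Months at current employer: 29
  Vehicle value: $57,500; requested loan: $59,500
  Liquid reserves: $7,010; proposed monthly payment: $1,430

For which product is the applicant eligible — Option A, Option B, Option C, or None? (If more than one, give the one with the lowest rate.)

Total debts = (1,630 + 285 + 1,325 + 1,430) = 4,670; DTI = 4,670/11,450 = 40.8%.
LTV = 59,500/57,500 = 103.5%.
Reserves = 7,010/1,430 = 4.9 months.
Option A: score 782 ≥ 600; DTI 40.8% > 40%; LTV 103.5% ≤ 110%; employment 29 ≥ 6 mo; reserves 4.9 ≥ 3 mo → does not qualify.
Option B: score 782 ≥ 600; DTI 40.8% ≤ 50%; LTV 103.5% ≤ 110% → qualifies.
Option C: score 782 ≥ 580; DTI 40.8% > 40% → does not qualify.

Option B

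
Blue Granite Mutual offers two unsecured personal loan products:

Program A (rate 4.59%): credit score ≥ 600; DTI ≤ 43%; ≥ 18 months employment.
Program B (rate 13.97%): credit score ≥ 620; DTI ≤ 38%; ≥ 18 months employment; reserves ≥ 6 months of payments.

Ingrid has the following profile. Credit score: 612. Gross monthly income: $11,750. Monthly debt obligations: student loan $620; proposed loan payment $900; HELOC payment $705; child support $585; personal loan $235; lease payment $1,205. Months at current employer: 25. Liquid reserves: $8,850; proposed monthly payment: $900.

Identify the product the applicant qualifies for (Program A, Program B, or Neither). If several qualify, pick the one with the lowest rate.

Program A

Total debts = (620 + 900 + 705 + 585 + 235 + 1,205) = 4,250; DTI = 4,250/11,750 = 36.2%.
Reserves = 8,850/900 = 9.8 months.
Program A: score 612 ≥ 600; DTI 36.2% ≤ 43%; employment 25 ≥ 18 mo → qualifies.
Program B: score 612 < 620; DTI 36.2% ≤ 38%; employment 25 ≥ 18 mo; reserves 9.8 ≥ 6 mo → does not qualify.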